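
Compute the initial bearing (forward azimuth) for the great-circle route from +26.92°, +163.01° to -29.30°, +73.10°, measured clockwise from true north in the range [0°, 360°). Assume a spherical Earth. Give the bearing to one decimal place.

243.4°

Δλ = 73.10 − 163.01 = -89.91°.
θ = atan2( sin Δλ · cos φ₂ , cos φ₁ · sin φ₂ − sin φ₁ · cos φ₂ · cos Δλ )
  = atan2(-0.87207, -0.43697) = -116.614° → normalised to [0°, 360°): 243.386°.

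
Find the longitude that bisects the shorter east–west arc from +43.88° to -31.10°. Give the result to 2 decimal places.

Signed shortest Δλ from +43.88° to -31.10° is -74.98°.
Midpoint longitude = +43.88° + (-74.98°)/2 = +43.88° − 37.49° = +6.39°.

+6.39°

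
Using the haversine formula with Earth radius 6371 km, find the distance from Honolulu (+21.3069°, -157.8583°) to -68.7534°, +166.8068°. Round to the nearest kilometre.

10411 km

Δλ = 166.8068 − -157.8583 = 324.6651°; wrapped into (−180°, 180°]: -35.3349°.
Δφ = -68.7534 − 21.3069 = -90.0603°.
a = sin²(Δφ/2) + cos φ₁ · cos φ₂ · sin²(Δλ/2) = 0.531623.
c = 2·atan2(√a, √(1−a)) = 1.63408 rad → d = 6371·c ≈ 10410.75 km.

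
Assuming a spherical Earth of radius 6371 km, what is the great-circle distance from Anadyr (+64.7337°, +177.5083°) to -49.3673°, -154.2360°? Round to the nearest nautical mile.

Δλ = -154.2360 − 177.5083 = -331.7443°; wrapped into (−180°, 180°]: 28.2557°.
Δφ = -49.3673 − 64.7337 = -114.1010°.
a = sin²(Δφ/2) + cos φ₁ · cos φ₂ · sin²(Δλ/2) = 0.720733.
c = 2·atan2(√a, √(1−a)) = 2.02803 rad → d = 6371·c ≈ 12920.57 km ≈ 6976.55 nmi.

6977 nmi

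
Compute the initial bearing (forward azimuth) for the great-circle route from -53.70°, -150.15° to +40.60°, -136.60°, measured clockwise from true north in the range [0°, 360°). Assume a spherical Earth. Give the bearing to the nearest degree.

Δλ = -136.60 − -150.15 = 13.55°.
θ = atan2( sin Δλ · cos φ₂ , cos φ₁ · sin φ₂ − sin φ₁ · cos φ₂ · cos Δλ )
  = atan2(0.17789, 0.98015) = 10.287° → normalised to [0°, 360°): 10.287°.

10°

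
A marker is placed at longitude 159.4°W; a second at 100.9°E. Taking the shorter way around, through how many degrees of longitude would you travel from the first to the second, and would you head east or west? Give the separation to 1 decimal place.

99.7° west

Raw difference: 100.9 − -159.4 = 260.3°.
Normalise into (−180°, 180°]: 260.3° − 360° = -99.7°.
Negative ⇒ the second point lies to the west; separation 99.7°.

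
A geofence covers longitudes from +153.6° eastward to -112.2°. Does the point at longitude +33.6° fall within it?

No

Band width going east from +153.6° to -112.2°: ((-112.2 − 153.6) mod 360) = 94.2°.
Offset of +33.6° east of the west edge: ((33.6 − 153.6) mod 360) = 240.0°.
240.0° > 94.2° ⇒ outside.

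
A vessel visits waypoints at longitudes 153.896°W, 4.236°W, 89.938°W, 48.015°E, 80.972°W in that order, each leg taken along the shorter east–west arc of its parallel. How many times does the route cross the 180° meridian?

0

Leg 1: -153.896° → -4.236°, shortest Δλ = 149.66° (east) — does not cross 180°.
Leg 2: -4.236° → -89.938°, shortest Δλ = -85.702° (west) — does not cross 180°.
Leg 3: -89.938° → +48.015°, shortest Δλ = 137.953° (east) — does not cross 180°.
Leg 4: +48.015° → -80.972°, shortest Δλ = -128.987° (west) — does not cross 180°.
Total crossings: 0.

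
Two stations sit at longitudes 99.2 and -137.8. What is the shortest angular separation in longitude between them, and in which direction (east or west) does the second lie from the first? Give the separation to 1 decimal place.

123.0° east

Raw difference: -137.8 − 99.2 = -237.0°.
Normalise into (−180°, 180°]: -237.0° + 360° = 123.0°.
Positive ⇒ the second point lies to the east; separation 123.0°.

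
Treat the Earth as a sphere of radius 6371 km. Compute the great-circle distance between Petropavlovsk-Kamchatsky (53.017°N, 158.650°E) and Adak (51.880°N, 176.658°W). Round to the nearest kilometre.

Δλ = -176.658 − 158.650 = -335.308°; wrapped into (−180°, 180°]: 24.692°.
Δφ = 51.880 − 53.017 = -1.137°.
a = sin²(Δφ/2) + cos φ₁ · cos φ₂ · sin²(Δλ/2) = 0.017076.
c = 2·atan2(√a, √(1−a)) = 0.26210 rad → d = 6371·c ≈ 1669.83 km.

1670 km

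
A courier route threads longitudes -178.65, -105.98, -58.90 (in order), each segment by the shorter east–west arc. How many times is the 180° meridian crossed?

0

Leg 1: -178.65° → -105.98°, shortest Δλ = 72.67° (east) — does not cross 180°.
Leg 2: -105.98° → -58.90°, shortest Δλ = 47.08° (east) — does not cross 180°.
Total crossings: 0.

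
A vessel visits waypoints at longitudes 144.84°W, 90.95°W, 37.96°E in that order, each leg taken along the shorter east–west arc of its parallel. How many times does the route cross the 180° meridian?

Leg 1: -144.84° → -90.95°, shortest Δλ = 53.89° (east) — does not cross 180°.
Leg 2: -90.95° → +37.96°, shortest Δλ = 128.91° (east) — does not cross 180°.
Total crossings: 0.

0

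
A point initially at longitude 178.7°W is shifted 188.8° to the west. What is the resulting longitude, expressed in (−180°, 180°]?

7.5°W

Start at -178.7°; shift −188.8° → -367.5°.
-367.5° lies outside (−180°, 180°]; add 360° → -7.5°.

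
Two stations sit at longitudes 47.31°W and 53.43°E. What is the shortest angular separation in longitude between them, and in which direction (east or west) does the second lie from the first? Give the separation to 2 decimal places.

Raw difference: 53.43 − -47.31 = 100.74°.
Normalise into (−180°, 180°]: 100.74° stays 100.74°.
Positive ⇒ the second point lies to the east; separation 100.74°.

100.74° east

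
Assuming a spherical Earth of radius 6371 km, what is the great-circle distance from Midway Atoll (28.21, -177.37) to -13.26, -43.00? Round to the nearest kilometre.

Δλ = -43.00 − -177.37 = 134.37°.
Δφ = -13.26 − 28.21 = -41.47°.
a = sin²(Δφ/2) + cos φ₁ · cos φ₂ · sin²(Δλ/2) = 0.854112.
c = 2·atan2(√a, √(1−a)) = 2.35778 rad → d = 6371·c ≈ 15021.38 km.

15021 km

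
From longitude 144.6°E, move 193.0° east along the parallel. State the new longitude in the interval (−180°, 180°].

Start at +144.6°; shift +193.0° → +337.6°.
+337.6° lies outside (−180°, 180°]; subtract 360° → -22.4°.

22.4°W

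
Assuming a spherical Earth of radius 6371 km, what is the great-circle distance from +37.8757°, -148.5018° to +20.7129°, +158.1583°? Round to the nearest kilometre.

Δλ = 158.1583 − -148.5018 = 306.6601°; wrapped into (−180°, 180°]: -53.3399°.
Δφ = 20.7129 − 37.8757 = -17.1628°.
a = sin²(Δφ/2) + cos φ₁ · cos φ₂ · sin²(Δλ/2) = 0.171013.
c = 2·atan2(√a, √(1−a)) = 0.85267 rad → d = 6371·c ≈ 5432.36 km.

5432 km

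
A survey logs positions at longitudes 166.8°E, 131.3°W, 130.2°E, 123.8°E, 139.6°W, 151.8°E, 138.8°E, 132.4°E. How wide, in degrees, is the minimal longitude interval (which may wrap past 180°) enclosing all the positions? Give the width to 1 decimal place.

104.9°

Sort the longitudes: -139.6°, -131.3°, +123.8°, +130.2°, +132.4°, +138.8°, +151.8°, +166.8°.
Eastward gaps between consecutive values (wrapping around): 8.3°, 255.1°, 6.4°, 2.2°, 6.4°, 13.0°, 15.0°, 53.6°.
Largest gap = 255.1° ⇒ minimal covering band is its complement: 360° − 255.1° = 104.9°.
Band runs from +123.8° eastward to -131.3°, crossing the antimeridian.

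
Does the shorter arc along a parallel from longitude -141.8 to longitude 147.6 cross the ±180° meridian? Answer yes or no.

Yes

Naïve |147.6 − -141.8| = 289.4° > 180°, so the shorter arc goes the other way round — across 180°.
Signed shortest Δλ = ((147.6 − -141.8 + 180) mod 360) − 180 = -70.6°.
Going west by 70.6° from -141.8° passes through 180° before reaching +147.6°.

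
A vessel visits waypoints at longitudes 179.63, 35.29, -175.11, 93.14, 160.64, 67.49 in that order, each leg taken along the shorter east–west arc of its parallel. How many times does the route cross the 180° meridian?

2

Leg 1: +179.63° → +35.29°, shortest Δλ = -144.34° (west) — does not cross 180°.
Leg 2: +35.29° → -175.11°, shortest Δλ = 149.6° (east) — crosses 180°.
Leg 3: -175.11° → +93.14°, shortest Δλ = -91.75° (west) — crosses 180°.
Leg 4: +93.14° → +160.64°, shortest Δλ = 67.5° (east) — does not cross 180°.
Leg 5: +160.64° → +67.49°, shortest Δλ = -93.15° (west) — does not cross 180°.
Total crossings: 2.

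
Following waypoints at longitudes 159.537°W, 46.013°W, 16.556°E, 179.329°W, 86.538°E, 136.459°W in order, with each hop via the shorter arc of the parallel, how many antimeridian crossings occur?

Leg 1: -159.537° → -46.013°, shortest Δλ = 113.524° (east) — does not cross 180°.
Leg 2: -46.013° → +16.556°, shortest Δλ = 62.569° (east) — does not cross 180°.
Leg 3: +16.556° → -179.329°, shortest Δλ = 164.115° (east) — crosses 180°.
Leg 4: -179.329° → +86.538°, shortest Δλ = -94.133° (west) — crosses 180°.
Leg 5: +86.538° → -136.459°, shortest Δλ = 137.003° (east) — crosses 180°.
Total crossings: 3.

3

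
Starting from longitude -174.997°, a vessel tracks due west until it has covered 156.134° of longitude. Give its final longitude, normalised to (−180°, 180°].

+28.869°

Start at -174.997°; shift −156.134° → -331.131°.
-331.131° lies outside (−180°, 180°]; add 360° → +28.869°.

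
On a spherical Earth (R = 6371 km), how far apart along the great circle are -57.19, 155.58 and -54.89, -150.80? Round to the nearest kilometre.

Δλ = -150.80 − 155.58 = -306.38°; wrapped into (−180°, 180°]: 53.62°.
Δφ = -54.89 − -57.19 = 2.30°.
a = sin²(Δφ/2) + cos φ₁ · cos φ₂ · sin²(Δλ/2) = 0.063801.
c = 2·atan2(√a, √(1−a)) = 0.51071 rad → d = 6371·c ≈ 3253.74 km.

3254 km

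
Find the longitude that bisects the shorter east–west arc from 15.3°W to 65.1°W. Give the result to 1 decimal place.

Signed shortest Δλ from -15.3° to -65.1° is -49.8°.
Midpoint longitude = -15.3° + (-49.8°)/2 = -15.3° − 24.9° = -40.2°.

40.2°W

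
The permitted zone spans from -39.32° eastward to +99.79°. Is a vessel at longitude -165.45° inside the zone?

Band width going east from -39.32° to +99.79°: ((99.79 − -39.32) mod 360) = 139.11°.
Offset of -165.45° east of the west edge: ((-165.45 − -39.32) mod 360) = 233.87°.
233.87° > 139.11° ⇒ outside.

No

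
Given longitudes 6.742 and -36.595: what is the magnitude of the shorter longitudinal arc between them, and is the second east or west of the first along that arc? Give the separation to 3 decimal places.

43.337° west

Raw difference: -36.595 − 6.742 = -43.337°.
Normalise into (−180°, 180°]: -43.337° stays -43.337°.
Negative ⇒ the second point lies to the west; separation 43.337°.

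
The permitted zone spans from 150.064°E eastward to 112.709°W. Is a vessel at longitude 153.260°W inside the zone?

Yes

Band width going east from +150.064° to -112.709°: ((-112.709 − 150.064) mod 360) = 97.227°.
Offset of -153.260° east of the west edge: ((-153.260 − 150.064) mod 360) = 56.676°.
56.676° ≤ 97.227° ⇒ inside.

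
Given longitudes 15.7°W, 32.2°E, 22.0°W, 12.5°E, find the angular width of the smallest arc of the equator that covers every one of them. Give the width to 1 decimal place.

54.2°

Sort the longitudes: -22.0°, -15.7°, +12.5°, +32.2°.
Eastward gaps between consecutive values (wrapping around): 6.3°, 28.2°, 19.7°, 305.8°.
Largest gap = 305.8° ⇒ minimal covering band is its complement: 360° − 305.8° = 54.2°.
Band runs from -22.0° eastward to +32.2°.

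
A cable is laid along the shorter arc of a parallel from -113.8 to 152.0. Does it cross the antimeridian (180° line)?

Yes

Naïve |152.0 − -113.8| = 265.8° > 180°, so the shorter arc goes the other way round — across 180°.
Signed shortest Δλ = ((152.0 − -113.8 + 180) mod 360) − 180 = -94.2°.
Going west by 94.2° from -113.8° passes through 180° before reaching +152.0°.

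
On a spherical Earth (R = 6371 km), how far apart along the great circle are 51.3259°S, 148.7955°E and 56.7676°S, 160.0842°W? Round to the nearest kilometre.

Δλ = -160.0842 − 148.7955 = -308.8797°; wrapped into (−180°, 180°]: 51.1203°.
Δφ = -56.7676 − -51.3259 = -5.4417°.
a = sin²(Δφ/2) + cos φ₁ · cos φ₂ · sin²(Δλ/2) = 0.066005.
c = 2·atan2(√a, √(1−a)) = 0.51966 rad → d = 6371·c ≈ 3310.73 km.

3311 km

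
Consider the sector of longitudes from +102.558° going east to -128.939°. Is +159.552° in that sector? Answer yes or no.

Band width going east from +102.558° to -128.939°: ((-128.939 − 102.558) mod 360) = 128.503°.
Offset of +159.552° east of the west edge: ((159.552 − 102.558) mod 360) = 56.994°.
56.994° ≤ 128.503° ⇒ inside.

Yes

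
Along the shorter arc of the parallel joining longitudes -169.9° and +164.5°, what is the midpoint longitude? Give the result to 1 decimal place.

Signed shortest Δλ from -169.9° to +164.5° is -25.6°.
Midpoint longitude = -169.9° + (-25.6°)/2 = -169.9° − 12.8° = -182.7°.
Normalise into (−180°, 180°]: +177.3°.
(The naïve average (-169.9 + +164.5)/2 = -2.7° is on the wrong side of the globe.)

+177.3°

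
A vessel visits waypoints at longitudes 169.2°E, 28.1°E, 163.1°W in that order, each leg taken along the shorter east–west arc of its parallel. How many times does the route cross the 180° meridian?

1

Leg 1: +169.2° → +28.1°, shortest Δλ = -141.1° (west) — does not cross 180°.
Leg 2: +28.1° → -163.1°, shortest Δλ = 168.8° (east) — crosses 180°.
Total crossings: 1.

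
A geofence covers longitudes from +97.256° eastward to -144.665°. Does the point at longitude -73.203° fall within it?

No

Band width going east from +97.256° to -144.665°: ((-144.665 − 97.256) mod 360) = 118.079°.
Offset of -73.203° east of the west edge: ((-73.203 − 97.256) mod 360) = 189.541°.
189.541° > 118.079° ⇒ outside.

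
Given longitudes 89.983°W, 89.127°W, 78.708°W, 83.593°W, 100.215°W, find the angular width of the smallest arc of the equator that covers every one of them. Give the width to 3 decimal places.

Sort the longitudes: -100.215°, -89.983°, -89.127°, -83.593°, -78.708°.
Eastward gaps between consecutive values (wrapping around): 10.232°, 0.856°, 5.534°, 4.885°, 338.493°.
Largest gap = 338.493° ⇒ minimal covering band is its complement: 360° − 338.493° = 21.507°.
Band runs from -100.215° eastward to -78.708°.

21.507°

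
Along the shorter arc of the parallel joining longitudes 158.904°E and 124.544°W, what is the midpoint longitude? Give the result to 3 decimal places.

Signed shortest Δλ from +158.904° to -124.544° is +76.552°.
Midpoint longitude = +158.904° + (+76.552°)/2 = +158.904° + 38.276° = +197.180°.
Normalise into (−180°, 180°]: -162.820°.
(The naïve average (+158.904 + -124.544)/2 = 17.18° is on the wrong side of the globe.)

162.820°W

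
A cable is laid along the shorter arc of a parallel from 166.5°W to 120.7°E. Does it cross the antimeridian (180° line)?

Naïve |120.7 − -166.5| = 287.2° > 180°, so the shorter arc goes the other way round — across 180°.
Signed shortest Δλ = ((120.7 − -166.5 + 180) mod 360) − 180 = -72.8°.
Going west by 72.8° from -166.5° passes through 180° before reaching +120.7°.

Yes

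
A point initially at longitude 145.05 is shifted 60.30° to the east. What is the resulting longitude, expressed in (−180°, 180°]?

-154.65°

Start at +145.05°; shift +60.30° → +205.35°.
+205.35° lies outside (−180°, 180°]; subtract 360° → -154.65°.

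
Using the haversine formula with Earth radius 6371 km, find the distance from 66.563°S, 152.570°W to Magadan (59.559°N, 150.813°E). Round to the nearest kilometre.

14773 km

Δλ = 150.813 − -152.570 = 303.383°; wrapped into (−180°, 180°]: -56.617°.
Δφ = 59.559 − -66.563 = 126.122°.
a = sin²(Δφ/2) + cos φ₁ · cos φ₂ · sin²(Δλ/2) = 0.840071.
c = 2·atan2(√a, √(1−a)) = 2.31875 rad → d = 6371·c ≈ 14772.77 km.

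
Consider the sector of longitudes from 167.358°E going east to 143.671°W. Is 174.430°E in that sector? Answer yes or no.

Band width going east from +167.358° to -143.671°: ((-143.671 − 167.358) mod 360) = 48.971°.
Offset of +174.430° east of the west edge: ((174.430 − 167.358) mod 360) = 7.072°.
7.072° ≤ 48.971° ⇒ inside.

Yes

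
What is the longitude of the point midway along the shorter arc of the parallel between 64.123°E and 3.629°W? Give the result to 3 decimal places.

30.247°E

Signed shortest Δλ from +64.123° to -3.629° is -67.752°.
Midpoint longitude = +64.123° + (-67.752°)/2 = +64.123° − 33.876° = +30.247°.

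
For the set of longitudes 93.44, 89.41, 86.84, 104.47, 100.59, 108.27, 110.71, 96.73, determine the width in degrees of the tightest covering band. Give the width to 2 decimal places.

Sort the longitudes: +86.84°, +89.41°, +93.44°, +96.73°, +100.59°, +104.47°, +108.27°, +110.71°.
Eastward gaps between consecutive values (wrapping around): 2.57°, 4.03°, 3.29°, 3.86°, 3.88°, 3.80°, 2.44°, 336.13°.
Largest gap = 336.13° ⇒ minimal covering band is its complement: 360° − 336.13° = 23.87°.
Band runs from +86.84° eastward to +110.71°.

23.87°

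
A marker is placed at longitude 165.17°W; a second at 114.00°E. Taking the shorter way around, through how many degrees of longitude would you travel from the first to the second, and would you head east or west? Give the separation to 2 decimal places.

80.83° west

Raw difference: 114.00 − -165.17 = 279.17°.
Normalise into (−180°, 180°]: 279.17° − 360° = -80.83°.
Negative ⇒ the second point lies to the west; separation 80.83°.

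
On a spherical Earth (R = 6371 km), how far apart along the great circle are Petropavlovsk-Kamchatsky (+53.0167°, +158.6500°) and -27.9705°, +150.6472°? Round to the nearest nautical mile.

4881 nmi

Δλ = 150.6472 − 158.6500 = -8.0028°.
Δφ = -27.9705 − 53.0167 = -80.9872°.
a = sin²(Δφ/2) + cos φ₁ · cos φ₂ · sin²(Δλ/2) = 0.424260.
c = 2·atan2(√a, √(1−a)) = 1.41873 rad → d = 6371·c ≈ 9038.73 km ≈ 4880.52 nmi.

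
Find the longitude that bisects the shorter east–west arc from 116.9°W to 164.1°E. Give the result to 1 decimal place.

156.4°W

Signed shortest Δλ from -116.9° to +164.1° is -79.0°.
Midpoint longitude = -116.9° + (-79.0°)/2 = -116.9° − 39.5° = -156.4°.
(The naïve average (-116.9 + +164.1)/2 = 23.6° is on the wrong side of the globe.)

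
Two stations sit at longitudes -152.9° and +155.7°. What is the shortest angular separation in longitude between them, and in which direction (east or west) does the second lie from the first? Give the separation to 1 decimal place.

51.4° west

Raw difference: 155.7 − -152.9 = 308.6°.
Normalise into (−180°, 180°]: 308.6° − 360° = -51.4°.
Negative ⇒ the second point lies to the west; separation 51.4°.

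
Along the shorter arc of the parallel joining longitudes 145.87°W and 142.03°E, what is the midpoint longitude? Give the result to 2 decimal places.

Signed shortest Δλ from -145.87° to +142.03° is -72.10°.
Midpoint longitude = -145.87° + (-72.10°)/2 = -145.87° − 36.05° = -181.92°.
Normalise into (−180°, 180°]: +178.08°.
(The naïve average (-145.87 + +142.03)/2 = -1.92° is on the wrong side of the globe.)

178.08°E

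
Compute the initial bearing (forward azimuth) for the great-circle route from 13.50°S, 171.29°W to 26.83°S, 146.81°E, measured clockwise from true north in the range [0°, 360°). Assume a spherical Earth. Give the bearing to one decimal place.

244.5°

Δλ = 146.81 − -171.29 = 318.10°; wrapped into (−180°, 180°]: -41.90°.
θ = atan2( sin Δλ · cos φ₂ , cos φ₁ · sin φ₂ − sin φ₁ · cos φ₂ · cos Δλ )
  = atan2(-0.59594, -0.28382) = -115.467° → normalised to [0°, 360°): 244.533°.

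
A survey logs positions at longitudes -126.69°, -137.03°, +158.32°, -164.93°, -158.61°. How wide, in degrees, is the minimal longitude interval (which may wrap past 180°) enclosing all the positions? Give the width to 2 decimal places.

Sort the longitudes: -164.93°, -158.61°, -137.03°, -126.69°, +158.32°.
Eastward gaps between consecutive values (wrapping around): 6.32°, 21.58°, 10.34°, 285.01°, 36.75°.
Largest gap = 285.01° ⇒ minimal covering band is its complement: 360° − 285.01° = 74.99°.
Band runs from +158.32° eastward to -126.69°, crossing the antimeridian.

74.99°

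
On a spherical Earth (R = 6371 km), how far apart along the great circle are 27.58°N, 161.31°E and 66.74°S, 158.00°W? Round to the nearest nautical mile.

5956 nmi

Δλ = -158.00 − 161.31 = -319.31°; wrapped into (−180°, 180°]: 40.69°.
Δφ = -66.74 − 27.58 = -94.32°.
a = sin²(Δφ/2) + cos φ₁ · cos φ₂ · sin²(Δλ/2) = 0.579974.
c = 2·atan2(√a, √(1−a)) = 1.73143 rad → d = 6371·c ≈ 11030.96 km ≈ 5956.24 nmi.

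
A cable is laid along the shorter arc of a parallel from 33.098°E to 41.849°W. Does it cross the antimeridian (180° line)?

No

Signed shortest Δλ = ((-41.849 − 33.098 + 180) mod 360) − 180 = -74.947°.
Going west by 74.947° from +33.098° reaches -41.849° without touching 180°.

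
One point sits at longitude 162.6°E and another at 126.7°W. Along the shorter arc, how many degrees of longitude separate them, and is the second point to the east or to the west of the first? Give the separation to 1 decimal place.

Raw difference: -126.7 − 162.6 = -289.3°.
Normalise into (−180°, 180°]: -289.3° + 360° = 70.7°.
Positive ⇒ the second point lies to the east; separation 70.7°.

70.7° east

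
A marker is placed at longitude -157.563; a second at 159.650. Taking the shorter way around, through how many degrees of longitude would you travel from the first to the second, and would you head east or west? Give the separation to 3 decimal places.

42.787° west

Raw difference: 159.650 − -157.563 = 317.213°.
Normalise into (−180°, 180°]: 317.213° − 360° = -42.787°.
Negative ⇒ the second point lies to the west; separation 42.787°.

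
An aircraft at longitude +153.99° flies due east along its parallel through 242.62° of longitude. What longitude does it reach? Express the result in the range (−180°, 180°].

Start at +153.99°; shift +242.62° → +396.61°.
+396.61° lies outside (−180°, 180°]; subtract 360° → +36.61°.

+36.61°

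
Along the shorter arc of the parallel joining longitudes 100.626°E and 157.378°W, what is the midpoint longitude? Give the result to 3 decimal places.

151.624°E

Signed shortest Δλ from +100.626° to -157.378° is +101.996°.
Midpoint longitude = +100.626° + (+101.996°)/2 = +100.626° + 50.998° = +151.624°.
(The naïve average (+100.626 + -157.378)/2 = -28.376° is on the wrong side of the globe.)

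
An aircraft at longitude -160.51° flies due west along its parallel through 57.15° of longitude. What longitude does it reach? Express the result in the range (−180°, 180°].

Start at -160.51°; shift −57.15° → -217.66°.
-217.66° lies outside (−180°, 180°]; add 360° → +142.34°.

+142.34°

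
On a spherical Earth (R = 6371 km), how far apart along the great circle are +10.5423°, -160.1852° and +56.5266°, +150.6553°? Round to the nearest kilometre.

6618 km

Δλ = 150.6553 − -160.1852 = 310.8405°; wrapped into (−180°, 180°]: -49.1595°.
Δφ = 56.5266 − 10.5423 = 45.9843°.
a = sin²(Δφ/2) + cos φ₁ · cos φ₂ · sin²(Δλ/2) = 0.246392.
c = 2·atan2(√a, √(1−a)) = 1.03884 rad → d = 6371·c ≈ 6618.48 km.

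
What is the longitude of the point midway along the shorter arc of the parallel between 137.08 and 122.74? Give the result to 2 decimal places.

Signed shortest Δλ from +137.08° to +122.74° is -14.34°.
Midpoint longitude = +137.08° + (-14.34°)/2 = +137.08° − 7.17° = +129.91°.

+129.91°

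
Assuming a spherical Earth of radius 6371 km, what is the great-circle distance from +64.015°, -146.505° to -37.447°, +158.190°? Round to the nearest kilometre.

Δλ = 158.190 − -146.505 = 304.695°; wrapped into (−180°, 180°]: -55.305°.
Δφ = -37.447 − 64.015 = -101.462°.
a = sin²(Δφ/2) + cos φ₁ · cos φ₂ · sin²(Δλ/2) = 0.674283.
c = 2·atan2(√a, √(1−a)) = 1.92684 rad → d = 6371·c ≈ 12275.88 km.

12276 km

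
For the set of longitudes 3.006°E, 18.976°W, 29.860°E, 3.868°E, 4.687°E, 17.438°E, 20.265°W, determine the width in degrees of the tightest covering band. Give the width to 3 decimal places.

50.125°

Sort the longitudes: -20.265°, -18.976°, +3.006°, +3.868°, +4.687°, +17.438°, +29.860°.
Eastward gaps between consecutive values (wrapping around): 1.289°, 21.982°, 0.862°, 0.819°, 12.751°, 12.422°, 309.875°.
Largest gap = 309.875° ⇒ minimal covering band is its complement: 360° − 309.875° = 50.125°.
Band runs from -20.265° eastward to +29.860°.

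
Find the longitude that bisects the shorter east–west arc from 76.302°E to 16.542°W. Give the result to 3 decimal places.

29.880°E

Signed shortest Δλ from +76.302° to -16.542° is -92.844°.
Midpoint longitude = +76.302° + (-92.844°)/2 = +76.302° − 46.422° = +29.880°.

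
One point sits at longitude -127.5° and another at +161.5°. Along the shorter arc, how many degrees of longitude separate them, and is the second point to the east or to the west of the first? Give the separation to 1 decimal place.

Raw difference: 161.5 − -127.5 = 289.0°.
Normalise into (−180°, 180°]: 289.0° − 360° = -71.0°.
Negative ⇒ the second point lies to the west; separation 71.0°.

71.0° west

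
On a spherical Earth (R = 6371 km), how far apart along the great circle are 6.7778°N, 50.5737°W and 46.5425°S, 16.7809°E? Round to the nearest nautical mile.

Δλ = 16.7809 − -50.5737 = 67.3546°.
Δφ = -46.5425 − 6.7778 = -53.3203°.
a = sin²(Δφ/2) + cos φ₁ · cos φ₂ · sin²(Δλ/2) = 0.411346.
c = 2·atan2(√a, √(1−a)) = 1.39255 rad → d = 6371·c ≈ 8871.91 km ≈ 4790.45 nmi.

4790 nmi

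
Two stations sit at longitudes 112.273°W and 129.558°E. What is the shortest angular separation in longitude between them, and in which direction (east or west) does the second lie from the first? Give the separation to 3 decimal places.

118.169° west

Raw difference: 129.558 − -112.273 = 241.831°.
Normalise into (−180°, 180°]: 241.831° − 360° = -118.169°.
Negative ⇒ the second point lies to the west; separation 118.169°.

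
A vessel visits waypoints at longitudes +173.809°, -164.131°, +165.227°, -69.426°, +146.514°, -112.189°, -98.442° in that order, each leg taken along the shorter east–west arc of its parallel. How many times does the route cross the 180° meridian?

Leg 1: +173.809° → -164.131°, shortest Δλ = 22.06° (east) — crosses 180°.
Leg 2: -164.131° → +165.227°, shortest Δλ = -30.642° (west) — crosses 180°.
Leg 3: +165.227° → -69.426°, shortest Δλ = 125.347° (east) — crosses 180°.
Leg 4: -69.426° → +146.514°, shortest Δλ = -144.06° (west) — crosses 180°.
Leg 5: +146.514° → -112.189°, shortest Δλ = 101.297° (east) — crosses 180°.
Leg 6: -112.189° → -98.442°, shortest Δλ = 13.747° (east) — does not cross 180°.
Total crossings: 5.

5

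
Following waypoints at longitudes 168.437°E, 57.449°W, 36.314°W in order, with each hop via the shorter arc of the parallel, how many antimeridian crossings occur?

Leg 1: +168.437° → -57.449°, shortest Δλ = 134.114° (east) — crosses 180°.
Leg 2: -57.449° → -36.314°, shortest Δλ = 21.135° (east) — does not cross 180°.
Total crossings: 1.

1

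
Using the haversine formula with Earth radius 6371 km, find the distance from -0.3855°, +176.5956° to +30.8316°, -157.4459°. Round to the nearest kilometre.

4423 km

Δλ = -157.4459 − 176.5956 = -334.0415°; wrapped into (−180°, 180°]: 25.9585°.
Δφ = 30.8316 − -0.3855 = 31.2171°.
a = sin²(Δφ/2) + cos φ₁ · cos φ₂ · sin²(Δλ/2) = 0.115710.
c = 2·atan2(√a, √(1−a)) = 0.69418 rad → d = 6371·c ≈ 4422.60 km.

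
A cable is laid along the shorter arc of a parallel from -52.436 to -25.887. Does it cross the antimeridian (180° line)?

Signed shortest Δλ = ((-25.887 − -52.436 + 180) mod 360) − 180 = 26.549°.
Going east by 26.549° from -52.436° reaches -25.887° without touching 180°.

No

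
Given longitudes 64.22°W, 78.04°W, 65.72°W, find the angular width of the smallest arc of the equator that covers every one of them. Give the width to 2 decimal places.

Sort the longitudes: -78.04°, -65.72°, -64.22°.
Eastward gaps between consecutive values (wrapping around): 12.32°, 1.50°, 346.18°.
Largest gap = 346.18° ⇒ minimal covering band is its complement: 360° − 346.18° = 13.82°.
Band runs from -78.04° eastward to -64.22°.

13.82°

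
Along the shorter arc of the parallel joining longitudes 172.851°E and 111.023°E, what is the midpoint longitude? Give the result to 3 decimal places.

141.937°E

Signed shortest Δλ from +172.851° to +111.023° is -61.828°.
Midpoint longitude = +172.851° + (-61.828°)/2 = +172.851° − 30.914° = +141.937°.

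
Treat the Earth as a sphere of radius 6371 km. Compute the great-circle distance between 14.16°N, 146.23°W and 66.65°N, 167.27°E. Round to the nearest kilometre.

Δλ = 167.27 − -146.23 = 313.50°; wrapped into (−180°, 180°]: -46.50°.
Δφ = 66.65 − 14.16 = 52.49°.
a = sin²(Δφ/2) + cos φ₁ · cos φ₂ · sin²(Δλ/2) = 0.255433.
c = 2·atan2(√a, √(1−a)) = 1.05970 rad → d = 6371·c ≈ 6751.35 km.

6751 km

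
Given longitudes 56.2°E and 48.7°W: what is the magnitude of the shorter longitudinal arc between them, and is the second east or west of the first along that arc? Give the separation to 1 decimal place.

Raw difference: -48.7 − 56.2 = -104.9°.
Normalise into (−180°, 180°]: -104.9° stays -104.9°.
Negative ⇒ the second point lies to the west; separation 104.9°.

104.9° west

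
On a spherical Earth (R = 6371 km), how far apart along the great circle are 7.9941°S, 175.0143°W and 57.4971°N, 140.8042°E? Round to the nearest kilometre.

8303 km

Δλ = 140.8042 − -175.0143 = 315.8185°; wrapped into (−180°, 180°]: -44.1815°.
Δφ = 57.4971 − -7.9941 = 65.4912°.
a = sin²(Δφ/2) + cos φ₁ · cos φ₂ · sin²(Δλ/2) = 0.367842.
c = 2·atan2(√a, √(1−a)) = 1.30330 rad → d = 6371·c ≈ 8303.34 km.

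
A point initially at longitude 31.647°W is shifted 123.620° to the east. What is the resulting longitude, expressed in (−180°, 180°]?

Start at -31.647°; shift +123.620° → +91.973°.
+91.973° already lies in (−180°, 180°].

91.973°E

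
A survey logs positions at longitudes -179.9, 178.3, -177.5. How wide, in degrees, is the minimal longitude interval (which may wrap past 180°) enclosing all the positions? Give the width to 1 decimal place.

Sort the longitudes: -179.9°, -177.5°, +178.3°.
Eastward gaps between consecutive values (wrapping around): 2.4°, 355.8°, 1.8°.
Largest gap = 355.8° ⇒ minimal covering band is its complement: 360° − 355.8° = 4.2°.
Band runs from +178.3° eastward to -177.5°, crossing the antimeridian.

4.2°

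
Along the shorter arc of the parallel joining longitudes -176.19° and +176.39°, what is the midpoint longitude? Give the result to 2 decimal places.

Signed shortest Δλ from -176.19° to +176.39° is -7.42°.
Midpoint longitude = -176.19° + (-7.42°)/2 = -176.19° − 3.71° = -179.90°.
(The naïve average (-176.19 + +176.39)/2 = 0.1° is on the wrong side of the globe.)

-179.90°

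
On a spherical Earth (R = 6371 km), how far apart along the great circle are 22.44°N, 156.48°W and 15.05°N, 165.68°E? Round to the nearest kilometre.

Δλ = 165.68 − -156.48 = 322.16°; wrapped into (−180°, 180°]: -37.84°.
Δφ = 15.05 − 22.44 = -7.39°.
a = sin²(Δφ/2) + cos φ₁ · cos φ₂ · sin²(Δλ/2) = 0.097996.
c = 2·atan2(√a, √(1−a)) = 0.63679 rad → d = 6371·c ≈ 4056.99 km.

4057 km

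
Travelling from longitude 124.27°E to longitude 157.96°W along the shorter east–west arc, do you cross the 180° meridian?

Yes

Naïve |-157.96 − 124.27| = 282.23° > 180°, so the shorter arc goes the other way round — across 180°.
Signed shortest Δλ = ((-157.96 − 124.27 + 180) mod 360) − 180 = 77.77°.
Going east by 77.77° from +124.27° passes through 180° before reaching -157.96°.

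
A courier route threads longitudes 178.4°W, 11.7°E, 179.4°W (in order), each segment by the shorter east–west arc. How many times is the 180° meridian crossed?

Leg 1: -178.4° → +11.7°, shortest Δλ = -169.9° (west) — crosses 180°.
Leg 2: +11.7° → -179.4°, shortest Δλ = 168.9° (east) — crosses 180°.
Total crossings: 2.

2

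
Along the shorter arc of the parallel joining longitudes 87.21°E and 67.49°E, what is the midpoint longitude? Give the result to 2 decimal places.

77.35°E

Signed shortest Δλ from +87.21° to +67.49° is -19.72°.
Midpoint longitude = +87.21° + (-19.72°)/2 = +87.21° − 9.86° = +77.35°.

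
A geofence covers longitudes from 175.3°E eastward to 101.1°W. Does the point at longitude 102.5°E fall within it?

No

Band width going east from +175.3° to -101.1°: ((-101.1 − 175.3) mod 360) = 83.6°.
Offset of +102.5° east of the west edge: ((102.5 − 175.3) mod 360) = 287.2°.
287.2° > 83.6° ⇒ outside.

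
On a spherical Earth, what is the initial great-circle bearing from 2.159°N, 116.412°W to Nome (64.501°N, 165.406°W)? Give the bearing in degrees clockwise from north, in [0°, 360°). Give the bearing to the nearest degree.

340°

Δλ = -165.406 − -116.412 = -48.994°.
θ = atan2( sin Δλ · cos φ₂ , cos φ₁ · sin φ₂ − sin φ₁ · cos φ₂ · cos Δλ )
  = atan2(-0.32487, 0.89131) = -20.026° → normalised to [0°, 360°): 339.974°.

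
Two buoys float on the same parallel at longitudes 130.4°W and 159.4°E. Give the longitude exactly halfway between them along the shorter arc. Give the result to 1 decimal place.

Signed shortest Δλ from -130.4° to +159.4° is -70.2°.
Midpoint longitude = -130.4° + (-70.2°)/2 = -130.4° − 35.1° = -165.5°.
(The naïve average (-130.4 + +159.4)/2 = 14.5° is on the wrong side of the globe.)

165.5°W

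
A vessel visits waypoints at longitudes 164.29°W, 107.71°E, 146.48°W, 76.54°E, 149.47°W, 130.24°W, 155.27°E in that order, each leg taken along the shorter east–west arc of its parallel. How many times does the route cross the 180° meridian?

5

Leg 1: -164.29° → +107.71°, shortest Δλ = -88.0° (west) — crosses 180°.
Leg 2: +107.71° → -146.48°, shortest Δλ = 105.81° (east) — crosses 180°.
Leg 3: -146.48° → +76.54°, shortest Δλ = -136.98° (west) — crosses 180°.
Leg 4: +76.54° → -149.47°, shortest Δλ = 133.99° (east) — crosses 180°.
Leg 5: -149.47° → -130.24°, shortest Δλ = 19.23° (east) — does not cross 180°.
Leg 6: -130.24° → +155.27°, shortest Δλ = -74.49° (west) — crosses 180°.
Total crossings: 5.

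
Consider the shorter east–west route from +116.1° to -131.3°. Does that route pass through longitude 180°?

Yes

Naïve |-131.3 − 116.1| = 247.4° > 180°, so the shorter arc goes the other way round — across 180°.
Signed shortest Δλ = ((-131.3 − 116.1 + 180) mod 360) − 180 = 112.6°.
Going east by 112.6° from +116.1° passes through 180° before reaching -131.3°.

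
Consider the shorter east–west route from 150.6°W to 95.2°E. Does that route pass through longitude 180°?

Yes

Naïve |95.2 − -150.6| = 245.8° > 180°, so the shorter arc goes the other way round — across 180°.
Signed shortest Δλ = ((95.2 − -150.6 + 180) mod 360) − 180 = -114.2°.
Going west by 114.2° from -150.6° passes through 180° before reaching +95.2°.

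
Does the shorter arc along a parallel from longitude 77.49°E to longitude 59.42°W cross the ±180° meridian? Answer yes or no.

Signed shortest Δλ = ((-59.42 − 77.49 + 180) mod 360) − 180 = -136.91°.
Going west by 136.91° from +77.49° reaches -59.42° without touching 180°.

No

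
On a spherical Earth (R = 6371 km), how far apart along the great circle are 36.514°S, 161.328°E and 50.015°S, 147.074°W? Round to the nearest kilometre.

4341 km

Δλ = -147.074 − 161.328 = -308.402°; wrapped into (−180°, 180°]: 51.598°.
Δφ = -50.015 − -36.514 = -13.501°.
a = sin²(Δφ/2) + cos φ₁ · cos φ₂ · sin²(Δλ/2) = 0.111640.
c = 2·atan2(√a, √(1−a)) = 0.68135 rad → d = 6371·c ≈ 4340.91 km.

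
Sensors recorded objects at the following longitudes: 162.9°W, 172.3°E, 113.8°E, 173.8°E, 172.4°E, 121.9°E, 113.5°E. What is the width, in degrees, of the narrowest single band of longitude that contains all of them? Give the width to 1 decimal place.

83.6°

Sort the longitudes: -162.9°, +113.5°, +113.8°, +121.9°, +172.3°, +172.4°, +173.8°.
Eastward gaps between consecutive values (wrapping around): 276.4°, 0.3°, 8.1°, 50.4°, 0.1°, 1.4°, 23.3°.
Largest gap = 276.4° ⇒ minimal covering band is its complement: 360° − 276.4° = 83.6°.
Band runs from +113.5° eastward to -162.9°, crossing the antimeridian.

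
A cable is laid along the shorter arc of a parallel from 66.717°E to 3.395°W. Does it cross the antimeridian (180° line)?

Signed shortest Δλ = ((-3.395 − 66.717 + 180) mod 360) − 180 = -70.112°.
Going west by 70.112° from +66.717° reaches -3.395° without touching 180°.

No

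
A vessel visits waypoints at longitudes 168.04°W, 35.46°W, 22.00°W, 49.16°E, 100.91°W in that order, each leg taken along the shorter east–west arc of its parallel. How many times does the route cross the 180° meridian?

0

Leg 1: -168.04° → -35.46°, shortest Δλ = 132.58° (east) — does not cross 180°.
Leg 2: -35.46° → -22.00°, shortest Δλ = 13.46° (east) — does not cross 180°.
Leg 3: -22.00° → +49.16°, shortest Δλ = 71.16° (east) — does not cross 180°.
Leg 4: +49.16° → -100.91°, shortest Δλ = -150.07° (west) — does not cross 180°.
Total crossings: 0.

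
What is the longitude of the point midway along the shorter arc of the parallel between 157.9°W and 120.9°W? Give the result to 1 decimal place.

Signed shortest Δλ from -157.9° to -120.9° is +37.0°.
Midpoint longitude = -157.9° + (+37.0°)/2 = -157.9° + 18.5° = -139.4°.

139.4°W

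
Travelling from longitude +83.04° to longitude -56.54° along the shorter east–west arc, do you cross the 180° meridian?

No

Signed shortest Δλ = ((-56.54 − 83.04 + 180) mod 360) − 180 = -139.58°.
Going west by 139.58° from +83.04° reaches -56.54° without touching 180°.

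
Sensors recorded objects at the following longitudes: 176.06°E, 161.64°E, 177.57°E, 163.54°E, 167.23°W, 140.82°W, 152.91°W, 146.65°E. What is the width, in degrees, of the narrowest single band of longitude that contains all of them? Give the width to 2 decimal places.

72.53°

Sort the longitudes: -167.23°, -152.91°, -140.82°, +146.65°, +161.64°, +163.54°, +176.06°, +177.57°.
Eastward gaps between consecutive values (wrapping around): 14.32°, 12.09°, 287.47°, 14.99°, 1.90°, 12.52°, 1.51°, 15.20°.
Largest gap = 287.47° ⇒ minimal covering band is its complement: 360° − 287.47° = 72.53°.
Band runs from +146.65° eastward to -140.82°, crossing the antimeridian.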